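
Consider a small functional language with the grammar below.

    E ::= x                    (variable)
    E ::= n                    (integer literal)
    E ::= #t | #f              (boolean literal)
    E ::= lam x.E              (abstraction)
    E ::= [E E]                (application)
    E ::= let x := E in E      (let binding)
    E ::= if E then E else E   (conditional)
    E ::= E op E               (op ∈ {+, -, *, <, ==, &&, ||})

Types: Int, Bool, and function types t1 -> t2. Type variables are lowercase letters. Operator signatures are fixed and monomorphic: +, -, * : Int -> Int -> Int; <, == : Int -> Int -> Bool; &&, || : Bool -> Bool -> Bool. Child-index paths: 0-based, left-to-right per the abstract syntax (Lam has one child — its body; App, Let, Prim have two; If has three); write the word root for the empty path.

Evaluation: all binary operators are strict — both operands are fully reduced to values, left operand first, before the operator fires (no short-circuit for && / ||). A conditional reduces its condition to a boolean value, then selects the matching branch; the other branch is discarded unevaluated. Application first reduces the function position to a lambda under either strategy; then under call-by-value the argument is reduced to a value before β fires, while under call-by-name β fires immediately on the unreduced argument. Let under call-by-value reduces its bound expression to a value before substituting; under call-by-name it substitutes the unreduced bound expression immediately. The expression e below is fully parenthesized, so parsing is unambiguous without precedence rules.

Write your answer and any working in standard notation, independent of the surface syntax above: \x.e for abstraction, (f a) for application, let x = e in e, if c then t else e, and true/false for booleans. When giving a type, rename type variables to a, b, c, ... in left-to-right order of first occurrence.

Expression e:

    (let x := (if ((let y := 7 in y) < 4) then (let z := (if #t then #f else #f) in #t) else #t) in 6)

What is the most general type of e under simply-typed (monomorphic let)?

Working:
let y : Int
y : Int
  unify Int ~ Int
  unify Int ~ Int
  unify Bool ~ Bool
  unify Bool ~ Bool
  unify Bool ~ Bool
let z : Bool
  unify Bool ~ Bool
let x : Bool

Answer: Int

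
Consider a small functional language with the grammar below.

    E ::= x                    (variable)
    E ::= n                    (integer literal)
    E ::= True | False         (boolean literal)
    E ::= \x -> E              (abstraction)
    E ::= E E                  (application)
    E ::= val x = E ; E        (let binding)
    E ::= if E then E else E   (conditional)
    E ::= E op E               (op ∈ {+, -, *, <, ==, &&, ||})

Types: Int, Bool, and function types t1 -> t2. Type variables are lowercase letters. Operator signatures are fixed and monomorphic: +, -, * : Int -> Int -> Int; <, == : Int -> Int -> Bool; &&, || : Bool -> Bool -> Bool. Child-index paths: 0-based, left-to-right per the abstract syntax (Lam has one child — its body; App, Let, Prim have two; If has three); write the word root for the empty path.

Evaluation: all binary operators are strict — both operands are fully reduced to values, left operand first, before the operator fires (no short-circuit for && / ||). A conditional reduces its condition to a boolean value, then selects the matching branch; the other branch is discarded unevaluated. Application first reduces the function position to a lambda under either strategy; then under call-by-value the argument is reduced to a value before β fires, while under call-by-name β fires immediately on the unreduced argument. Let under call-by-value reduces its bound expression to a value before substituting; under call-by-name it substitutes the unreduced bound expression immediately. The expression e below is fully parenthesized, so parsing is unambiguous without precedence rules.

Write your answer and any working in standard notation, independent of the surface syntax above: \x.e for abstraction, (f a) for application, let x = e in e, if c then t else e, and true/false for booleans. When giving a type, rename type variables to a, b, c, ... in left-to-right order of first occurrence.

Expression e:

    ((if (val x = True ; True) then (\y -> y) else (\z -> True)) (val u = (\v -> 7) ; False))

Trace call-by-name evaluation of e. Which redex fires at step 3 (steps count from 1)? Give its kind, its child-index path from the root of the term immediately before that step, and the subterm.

Working:
step 0: ((if (let x = true in true) then (\y.y) else (\z.true)) (let u = (\v.7) in false))
step 1: [let@0.0] ((if true then (\y.y) else (\z.true)) (let u = (\v.7) in false))
step 2: [if@0] ((\y.y) (let u = (\v.7) in false))
step 3: [beta@root] (let u = (\v.7) in false)

Answer: beta at root : ((\y.y) (let u = (\v.7) in false))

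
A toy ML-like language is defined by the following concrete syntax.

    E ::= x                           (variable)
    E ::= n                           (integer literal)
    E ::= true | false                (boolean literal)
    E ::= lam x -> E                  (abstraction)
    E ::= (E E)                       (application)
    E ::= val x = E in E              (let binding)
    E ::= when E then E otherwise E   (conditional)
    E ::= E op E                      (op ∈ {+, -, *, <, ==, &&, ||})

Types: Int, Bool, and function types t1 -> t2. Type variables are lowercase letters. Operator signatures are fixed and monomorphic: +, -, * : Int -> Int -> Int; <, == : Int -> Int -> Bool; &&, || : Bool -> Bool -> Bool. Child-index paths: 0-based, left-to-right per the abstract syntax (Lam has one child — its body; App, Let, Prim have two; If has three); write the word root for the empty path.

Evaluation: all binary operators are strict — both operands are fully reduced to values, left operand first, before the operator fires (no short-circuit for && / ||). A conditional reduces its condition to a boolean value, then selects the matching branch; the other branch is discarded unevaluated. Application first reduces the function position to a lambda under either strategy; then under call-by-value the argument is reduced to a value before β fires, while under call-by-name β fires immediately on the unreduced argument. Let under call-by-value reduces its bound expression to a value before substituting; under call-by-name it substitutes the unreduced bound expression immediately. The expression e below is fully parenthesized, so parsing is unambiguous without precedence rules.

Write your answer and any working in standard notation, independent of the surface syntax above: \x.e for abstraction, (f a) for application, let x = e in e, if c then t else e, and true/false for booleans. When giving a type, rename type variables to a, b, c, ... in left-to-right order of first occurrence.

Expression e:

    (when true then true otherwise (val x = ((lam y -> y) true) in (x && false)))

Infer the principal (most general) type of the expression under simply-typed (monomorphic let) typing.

Answer: Bool

Trace:
  unify Bool ~ Bool
y : a
\y._ : a -> a
  unify a -> a ~ Bool -> b
  unify a ~ Bool
  unify Bool ~ b
_ _ : Bool
let x : Bool
x : Bool
  unify Bool ~ Bool
  unify Bool ~ Bool
  unify Bool ~ Bool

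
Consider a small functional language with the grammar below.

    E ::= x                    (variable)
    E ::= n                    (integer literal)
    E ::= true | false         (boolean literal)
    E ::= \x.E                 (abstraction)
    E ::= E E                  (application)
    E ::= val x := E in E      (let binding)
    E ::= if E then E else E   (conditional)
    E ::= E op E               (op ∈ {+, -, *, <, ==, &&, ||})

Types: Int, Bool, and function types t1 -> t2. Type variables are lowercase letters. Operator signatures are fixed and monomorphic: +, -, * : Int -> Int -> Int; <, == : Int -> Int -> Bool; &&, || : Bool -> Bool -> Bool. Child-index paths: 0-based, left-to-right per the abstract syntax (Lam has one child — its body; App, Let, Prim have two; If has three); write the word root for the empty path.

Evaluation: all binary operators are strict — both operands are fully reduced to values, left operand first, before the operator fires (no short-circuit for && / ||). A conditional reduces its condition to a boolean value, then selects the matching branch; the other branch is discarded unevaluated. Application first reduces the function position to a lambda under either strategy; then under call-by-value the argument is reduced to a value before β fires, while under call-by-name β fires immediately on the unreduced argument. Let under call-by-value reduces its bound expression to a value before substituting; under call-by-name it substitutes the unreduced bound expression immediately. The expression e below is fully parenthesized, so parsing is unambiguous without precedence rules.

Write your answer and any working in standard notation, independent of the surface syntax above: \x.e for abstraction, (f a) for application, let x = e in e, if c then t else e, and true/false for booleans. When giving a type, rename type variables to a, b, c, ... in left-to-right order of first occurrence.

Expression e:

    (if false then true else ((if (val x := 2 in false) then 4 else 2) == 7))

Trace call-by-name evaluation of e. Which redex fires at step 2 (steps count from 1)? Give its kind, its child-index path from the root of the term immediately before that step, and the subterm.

Answer: let at 0.0 : (let x = 2 in false)

Derivation:
step 0: (if false then true else ((if (let x = 2 in false) then 4 else 2) == 7))
step 1: [if@root] ((if (let x = 2 in false) then 4 else 2) == 7)
step 2: [let@0.0] ((if false then 4 else 2) == 7)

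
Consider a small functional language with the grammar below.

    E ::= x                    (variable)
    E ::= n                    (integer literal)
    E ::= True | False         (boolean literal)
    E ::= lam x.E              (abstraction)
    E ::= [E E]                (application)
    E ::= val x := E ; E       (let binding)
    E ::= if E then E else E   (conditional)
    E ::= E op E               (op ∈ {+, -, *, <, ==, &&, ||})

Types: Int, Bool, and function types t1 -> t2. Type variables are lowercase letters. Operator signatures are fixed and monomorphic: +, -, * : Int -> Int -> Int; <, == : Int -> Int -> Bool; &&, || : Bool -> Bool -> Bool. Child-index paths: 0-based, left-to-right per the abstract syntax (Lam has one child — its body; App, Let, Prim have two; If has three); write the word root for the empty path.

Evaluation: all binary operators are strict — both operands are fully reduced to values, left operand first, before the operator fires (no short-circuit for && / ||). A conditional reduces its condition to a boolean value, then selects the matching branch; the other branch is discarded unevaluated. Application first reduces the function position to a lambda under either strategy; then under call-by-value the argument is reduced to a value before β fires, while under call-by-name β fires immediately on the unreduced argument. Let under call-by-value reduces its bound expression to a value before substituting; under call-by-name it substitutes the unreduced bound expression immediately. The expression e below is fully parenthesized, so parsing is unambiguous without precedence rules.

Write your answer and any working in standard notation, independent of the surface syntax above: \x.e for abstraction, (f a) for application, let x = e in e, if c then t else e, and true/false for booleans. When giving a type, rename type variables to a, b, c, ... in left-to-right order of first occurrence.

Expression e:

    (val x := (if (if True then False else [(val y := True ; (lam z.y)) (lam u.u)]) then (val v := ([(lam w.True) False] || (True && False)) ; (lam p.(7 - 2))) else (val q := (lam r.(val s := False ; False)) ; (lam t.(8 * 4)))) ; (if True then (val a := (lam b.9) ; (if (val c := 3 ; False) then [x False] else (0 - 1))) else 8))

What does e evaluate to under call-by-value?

Answer: -1

Working:
step 0: (let x = (if (if true then false else ((let y = true in (\z.y)) (\u.u))) then (let v = (((\w.true) false) || (true && false)) in (\p.(7 - 2))) else (let q = (\r.(let s = false in false)) in (\t.(8 * 4)))) in (if true then (let a = (\b.9) in (if (let c = 3 in false) then (x false) else (0 - 1))) else 8))
step 1: [if@0.0] (let x = (if false then (let v = (((\w.true) false) || (true && false)) in (\p.(7 - 2))) else (let q = (\r.(let s = false in false)) in (\t.(8 * 4)))) in (if true then (let a = (\b.9) in (if (let c = 3 in false) then (x false) else (0 - 1))) else 8))
step 2: [if@0] (let x = (let q = (\r.(let s = false in false)) in (\t.(8 * 4))) in (if true then (let a = (\b.9) in (if (let c = 3 in false) then (x false) else (0 - 1))) else 8))
step 3: [let@0] (let x = (\t.(8 * 4)) in (if true then (let a = (\b.9) in (if (let c = 3 in false) then (x false) else (0 - 1))) else 8))
step 4: [let@root] (if true then (let a = (\b.9) in (if (let c = 3 in false) then ((\t.(8 * 4)) false) else (0 - 1))) else 8)
step 5: [if@root] (let a = (\b.9) in (if (let c = 3 in false) then ((\t.(8 * 4)) false) else (0 - 1)))
step 6: [let@root] (if (let c = 3 in false) then ((\t.(8 * 4)) false) else (0 - 1))
step 7: [let@0] (if false then ((\t.(8 * 4)) false) else (0 - 1))
step 8: [if@root] (0 - 1)
step 9: [delta@root] -1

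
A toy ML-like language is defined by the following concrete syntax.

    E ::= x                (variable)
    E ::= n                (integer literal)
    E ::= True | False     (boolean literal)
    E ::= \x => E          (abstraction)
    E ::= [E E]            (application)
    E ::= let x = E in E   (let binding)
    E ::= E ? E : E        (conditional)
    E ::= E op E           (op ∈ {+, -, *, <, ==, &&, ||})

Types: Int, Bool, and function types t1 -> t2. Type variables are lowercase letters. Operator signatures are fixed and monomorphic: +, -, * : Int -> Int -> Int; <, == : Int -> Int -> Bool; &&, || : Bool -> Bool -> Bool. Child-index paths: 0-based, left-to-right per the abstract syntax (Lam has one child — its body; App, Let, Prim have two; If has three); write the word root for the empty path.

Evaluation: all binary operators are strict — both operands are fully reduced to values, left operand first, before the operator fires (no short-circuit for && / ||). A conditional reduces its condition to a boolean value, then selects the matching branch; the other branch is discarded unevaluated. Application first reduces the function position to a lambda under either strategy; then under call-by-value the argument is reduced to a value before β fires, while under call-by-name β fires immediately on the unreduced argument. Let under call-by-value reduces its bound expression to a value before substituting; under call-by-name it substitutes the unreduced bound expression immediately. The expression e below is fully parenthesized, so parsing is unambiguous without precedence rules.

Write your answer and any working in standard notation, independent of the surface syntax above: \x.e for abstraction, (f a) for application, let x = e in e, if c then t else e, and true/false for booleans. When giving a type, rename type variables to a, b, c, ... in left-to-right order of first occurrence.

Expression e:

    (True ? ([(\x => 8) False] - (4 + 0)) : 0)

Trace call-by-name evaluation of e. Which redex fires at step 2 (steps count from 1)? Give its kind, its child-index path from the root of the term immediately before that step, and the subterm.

Derivation:
step 0: (if true then (((\x.8) false) - (4 + 0)) else 0)
step 1: [if@root] (((\x.8) false) - (4 + 0))
step 2: [beta@0] (8 - (4 + 0))

Answer: beta at 0 : ((\x.8) false)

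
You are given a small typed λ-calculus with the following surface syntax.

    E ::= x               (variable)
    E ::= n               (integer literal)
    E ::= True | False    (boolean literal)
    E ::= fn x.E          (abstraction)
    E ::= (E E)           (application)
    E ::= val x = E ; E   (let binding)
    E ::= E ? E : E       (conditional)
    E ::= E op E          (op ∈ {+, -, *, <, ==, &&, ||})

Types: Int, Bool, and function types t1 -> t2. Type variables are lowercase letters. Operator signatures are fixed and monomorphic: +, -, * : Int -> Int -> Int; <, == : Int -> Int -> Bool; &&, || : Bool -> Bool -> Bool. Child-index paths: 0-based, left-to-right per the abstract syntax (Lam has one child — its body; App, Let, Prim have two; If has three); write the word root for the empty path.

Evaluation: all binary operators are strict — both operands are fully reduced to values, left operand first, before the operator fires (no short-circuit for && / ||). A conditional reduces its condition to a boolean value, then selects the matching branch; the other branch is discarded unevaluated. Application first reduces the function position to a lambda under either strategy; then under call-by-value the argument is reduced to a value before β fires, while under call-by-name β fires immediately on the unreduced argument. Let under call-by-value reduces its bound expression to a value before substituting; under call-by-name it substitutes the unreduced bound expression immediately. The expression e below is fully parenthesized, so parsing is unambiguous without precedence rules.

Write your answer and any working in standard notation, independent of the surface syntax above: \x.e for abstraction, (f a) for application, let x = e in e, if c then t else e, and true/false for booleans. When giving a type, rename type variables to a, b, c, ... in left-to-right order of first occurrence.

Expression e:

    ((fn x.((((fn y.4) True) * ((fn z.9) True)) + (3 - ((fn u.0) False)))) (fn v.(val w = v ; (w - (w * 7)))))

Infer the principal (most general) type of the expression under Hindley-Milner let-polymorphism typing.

Answer: Int

Derivation:
\y._ : b -> Int
  unify b -> Int ~ Bool -> c
  unify b ~ Bool
  unify Int ~ c
_ _ : Int
  unify Int ~ Int
\z._ : d -> Int
  unify d -> Int ~ Bool -> e
  unify d ~ Bool
  unify Int ~ e
_ _ : Int
  unify Int ~ Int
  unify Int ~ Int
  unify Int ~ Int
\u._ : f -> Int
  unify f -> Int ~ Bool -> g
  unify f ~ Bool
  unify Int ~ g
_ _ : Int
  unify Int ~ Int
  unify Int ~ Int
\x._ : a -> Int
v : h
let w : h
w : h
  unify h ~ Int
w : Int
  unify Int ~ Int
  unify Int ~ Int
  unify Int ~ Int
\v._ : Int -> Int
  unify a -> Int ~ (Int -> Int) -> i
  unify a ~ Int -> Int
  unify Int ~ i
_ _ : Int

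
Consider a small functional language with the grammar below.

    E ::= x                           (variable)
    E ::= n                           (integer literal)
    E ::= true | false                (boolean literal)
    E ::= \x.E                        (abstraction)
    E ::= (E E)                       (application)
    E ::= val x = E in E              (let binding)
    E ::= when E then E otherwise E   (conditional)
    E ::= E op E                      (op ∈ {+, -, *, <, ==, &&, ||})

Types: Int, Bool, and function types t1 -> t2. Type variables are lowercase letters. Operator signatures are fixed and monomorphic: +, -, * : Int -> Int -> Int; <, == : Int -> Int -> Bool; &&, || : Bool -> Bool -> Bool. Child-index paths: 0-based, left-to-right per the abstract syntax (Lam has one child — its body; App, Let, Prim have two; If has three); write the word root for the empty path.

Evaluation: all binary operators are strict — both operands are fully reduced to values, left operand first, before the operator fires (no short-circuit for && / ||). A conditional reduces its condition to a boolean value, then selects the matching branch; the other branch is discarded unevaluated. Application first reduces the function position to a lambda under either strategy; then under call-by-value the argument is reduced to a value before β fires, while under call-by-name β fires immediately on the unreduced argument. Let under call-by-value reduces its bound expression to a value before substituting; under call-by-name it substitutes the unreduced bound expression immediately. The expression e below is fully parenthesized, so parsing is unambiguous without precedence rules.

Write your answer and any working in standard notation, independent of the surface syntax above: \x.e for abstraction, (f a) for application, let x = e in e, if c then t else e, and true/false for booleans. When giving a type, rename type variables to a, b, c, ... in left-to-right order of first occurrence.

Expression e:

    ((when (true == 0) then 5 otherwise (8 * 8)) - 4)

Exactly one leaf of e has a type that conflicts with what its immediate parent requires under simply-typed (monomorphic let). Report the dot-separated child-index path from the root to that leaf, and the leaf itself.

Working:
  unify Bool ~ Int
  FAIL: mismatch Bool ~ Int

Answer: 0.0.0 : true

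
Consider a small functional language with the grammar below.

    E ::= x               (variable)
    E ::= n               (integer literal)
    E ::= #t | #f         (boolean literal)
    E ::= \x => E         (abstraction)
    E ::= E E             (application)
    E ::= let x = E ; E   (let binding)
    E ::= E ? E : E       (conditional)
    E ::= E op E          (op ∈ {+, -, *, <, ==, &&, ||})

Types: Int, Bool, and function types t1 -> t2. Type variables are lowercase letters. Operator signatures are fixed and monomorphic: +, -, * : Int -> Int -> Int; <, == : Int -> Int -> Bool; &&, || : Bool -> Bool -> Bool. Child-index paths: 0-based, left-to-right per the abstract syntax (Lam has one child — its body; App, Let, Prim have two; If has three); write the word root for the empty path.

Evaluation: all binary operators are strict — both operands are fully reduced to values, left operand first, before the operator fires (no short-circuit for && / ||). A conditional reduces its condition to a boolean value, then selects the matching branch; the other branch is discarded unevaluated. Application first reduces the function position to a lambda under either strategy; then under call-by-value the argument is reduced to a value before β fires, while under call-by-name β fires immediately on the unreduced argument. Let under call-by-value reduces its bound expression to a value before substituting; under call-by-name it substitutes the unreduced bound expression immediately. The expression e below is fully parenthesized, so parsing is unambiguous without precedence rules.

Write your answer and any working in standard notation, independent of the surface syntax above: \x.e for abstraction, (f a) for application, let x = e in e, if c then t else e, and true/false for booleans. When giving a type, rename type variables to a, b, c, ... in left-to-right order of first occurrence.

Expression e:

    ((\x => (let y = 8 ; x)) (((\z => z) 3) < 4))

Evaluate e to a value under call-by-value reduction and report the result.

Derivation:
step 0: ((\x.(let y = 8 in x)) (((\z.z) 3) < 4))
step 1: [beta@1.0] ((\x.(let y = 8 in x)) (3 < 4))
step 2: [delta@1] ((\x.(let y = 8 in x)) true)
step 3: [beta@root] (let y = 8 in true)
step 4: [let@root] true

Answer: true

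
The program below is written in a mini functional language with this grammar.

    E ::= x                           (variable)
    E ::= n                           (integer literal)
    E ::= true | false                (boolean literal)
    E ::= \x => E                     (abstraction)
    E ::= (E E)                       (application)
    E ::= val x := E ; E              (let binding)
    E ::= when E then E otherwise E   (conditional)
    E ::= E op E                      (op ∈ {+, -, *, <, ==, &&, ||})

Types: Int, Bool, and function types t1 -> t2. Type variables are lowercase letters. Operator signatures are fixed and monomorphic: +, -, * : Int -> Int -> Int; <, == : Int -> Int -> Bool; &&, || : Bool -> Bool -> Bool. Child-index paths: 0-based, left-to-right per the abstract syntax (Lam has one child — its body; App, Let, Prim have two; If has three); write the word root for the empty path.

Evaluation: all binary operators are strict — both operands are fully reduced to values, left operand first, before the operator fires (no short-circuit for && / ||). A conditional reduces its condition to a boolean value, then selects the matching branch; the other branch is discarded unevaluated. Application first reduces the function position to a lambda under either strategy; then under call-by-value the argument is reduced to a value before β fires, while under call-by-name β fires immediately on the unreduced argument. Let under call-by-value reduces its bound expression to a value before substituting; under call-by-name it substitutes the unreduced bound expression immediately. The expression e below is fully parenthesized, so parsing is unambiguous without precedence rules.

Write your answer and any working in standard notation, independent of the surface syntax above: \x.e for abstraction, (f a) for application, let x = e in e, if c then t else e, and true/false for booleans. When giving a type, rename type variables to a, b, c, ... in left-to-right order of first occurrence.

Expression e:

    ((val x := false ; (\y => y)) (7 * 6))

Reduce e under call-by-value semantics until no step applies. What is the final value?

Answer: 42

Trace:
step 0: ((let x = false in (\y.y)) (7 * 6))
step 1: [let@0] ((\y.y) (7 * 6))
step 2: [delta@1] ((\y.y) 42)
step 3: [beta@root] 42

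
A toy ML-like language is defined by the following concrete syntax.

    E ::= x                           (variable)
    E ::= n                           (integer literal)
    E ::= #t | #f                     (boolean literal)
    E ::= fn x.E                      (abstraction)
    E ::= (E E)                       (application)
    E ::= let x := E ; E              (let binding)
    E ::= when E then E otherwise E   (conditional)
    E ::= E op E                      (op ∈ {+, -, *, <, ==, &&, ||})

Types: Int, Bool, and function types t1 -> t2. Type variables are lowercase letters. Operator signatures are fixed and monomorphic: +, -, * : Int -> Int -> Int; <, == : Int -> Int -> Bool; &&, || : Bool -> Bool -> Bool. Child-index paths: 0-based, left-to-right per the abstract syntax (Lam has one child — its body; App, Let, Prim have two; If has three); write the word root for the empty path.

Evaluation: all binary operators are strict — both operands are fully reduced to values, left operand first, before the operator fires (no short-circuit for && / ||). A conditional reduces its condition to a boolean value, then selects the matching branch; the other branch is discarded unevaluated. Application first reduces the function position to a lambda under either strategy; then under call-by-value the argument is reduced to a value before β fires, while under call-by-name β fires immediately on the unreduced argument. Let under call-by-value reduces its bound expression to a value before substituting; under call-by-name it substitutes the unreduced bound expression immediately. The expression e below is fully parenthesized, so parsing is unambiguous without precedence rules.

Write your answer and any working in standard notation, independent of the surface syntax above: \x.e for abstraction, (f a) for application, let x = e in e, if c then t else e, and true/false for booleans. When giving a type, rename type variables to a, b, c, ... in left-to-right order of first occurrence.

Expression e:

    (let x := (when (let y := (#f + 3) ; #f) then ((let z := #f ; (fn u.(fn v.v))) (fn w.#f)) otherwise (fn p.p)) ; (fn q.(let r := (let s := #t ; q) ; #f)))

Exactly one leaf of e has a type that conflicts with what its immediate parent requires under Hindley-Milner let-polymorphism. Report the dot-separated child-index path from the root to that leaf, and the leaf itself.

Answer: 0.0.0.0 : false

Derivation:
  unify Bool ~ Int
  FAIL: mismatch Bool ~ Int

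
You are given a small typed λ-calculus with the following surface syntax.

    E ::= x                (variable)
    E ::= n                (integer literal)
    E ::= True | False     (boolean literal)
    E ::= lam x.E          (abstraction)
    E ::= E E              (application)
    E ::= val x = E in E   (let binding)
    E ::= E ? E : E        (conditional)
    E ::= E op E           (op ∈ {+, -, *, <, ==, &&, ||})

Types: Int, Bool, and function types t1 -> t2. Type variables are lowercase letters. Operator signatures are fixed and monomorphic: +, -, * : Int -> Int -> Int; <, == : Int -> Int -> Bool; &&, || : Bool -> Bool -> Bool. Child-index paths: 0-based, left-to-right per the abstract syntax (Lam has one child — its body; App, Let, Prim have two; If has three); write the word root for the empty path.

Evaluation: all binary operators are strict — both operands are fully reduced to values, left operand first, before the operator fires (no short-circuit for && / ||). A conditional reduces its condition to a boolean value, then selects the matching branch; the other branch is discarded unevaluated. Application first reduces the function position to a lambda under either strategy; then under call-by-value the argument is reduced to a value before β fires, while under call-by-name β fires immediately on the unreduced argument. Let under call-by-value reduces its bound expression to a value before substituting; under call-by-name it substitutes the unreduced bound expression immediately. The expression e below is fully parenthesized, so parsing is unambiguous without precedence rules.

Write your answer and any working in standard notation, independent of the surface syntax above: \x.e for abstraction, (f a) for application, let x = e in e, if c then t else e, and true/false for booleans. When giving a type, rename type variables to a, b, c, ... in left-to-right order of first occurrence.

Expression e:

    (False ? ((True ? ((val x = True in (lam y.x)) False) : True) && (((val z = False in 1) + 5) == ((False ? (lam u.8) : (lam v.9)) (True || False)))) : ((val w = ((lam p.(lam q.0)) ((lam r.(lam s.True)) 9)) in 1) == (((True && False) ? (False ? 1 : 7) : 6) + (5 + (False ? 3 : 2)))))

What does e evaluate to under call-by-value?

Trace:
step 0: (if false then ((if true then ((let x = true in (\y.x)) false) else true) && (((let z = false in 1) + 5) == ((if false then (\u.8) else (\v.9)) (true || false)))) else ((let w = ((\p.(\q.0)) ((\r.(\s.true)) 9)) in 1) == ((if (true && false) then (if false then 1 else 7) else 6) + (5 + (if false then 3 else 2)))))
step 1: [if@root] ((let w = ((\p.(\q.0)) ((\r.(\s.true)) 9)) in 1) == ((if (true && false) then (if false then 1 else 7) else 6) + (5 + (if false then 3 else 2))))
step 2: [beta@0.0.1] ((let w = ((\p.(\q.0)) (\s.true)) in 1) == ((if (true && false) then (if false then 1 else 7) else 6) + (5 + (if false then 3 else 2))))
step 3: [beta@0.0] ((let w = (\q.0) in 1) == ((if (true && false) then (if false then 1 else 7) else 6) + (5 + (if false then 3 else 2))))
step 4: [let@0] (1 == ((if (true && false) then (if false then 1 else 7) else 6) + (5 + (if false then 3 else 2))))
step 5: [delta@1.0.0] (1 == ((if false then (if false then 1 else 7) else 6) + (5 + (if false then 3 else 2))))
step 6: [if@1.0] (1 == (6 + (5 + (if false then 3 else 2))))
step 7: [if@1.1.1] (1 == (6 + (5 + 2)))
step 8: [delta@1.1] (1 == (6 + 7))
step 9: [delta@1] (1 == 13)
step 10: [delta@root] false

Answer: false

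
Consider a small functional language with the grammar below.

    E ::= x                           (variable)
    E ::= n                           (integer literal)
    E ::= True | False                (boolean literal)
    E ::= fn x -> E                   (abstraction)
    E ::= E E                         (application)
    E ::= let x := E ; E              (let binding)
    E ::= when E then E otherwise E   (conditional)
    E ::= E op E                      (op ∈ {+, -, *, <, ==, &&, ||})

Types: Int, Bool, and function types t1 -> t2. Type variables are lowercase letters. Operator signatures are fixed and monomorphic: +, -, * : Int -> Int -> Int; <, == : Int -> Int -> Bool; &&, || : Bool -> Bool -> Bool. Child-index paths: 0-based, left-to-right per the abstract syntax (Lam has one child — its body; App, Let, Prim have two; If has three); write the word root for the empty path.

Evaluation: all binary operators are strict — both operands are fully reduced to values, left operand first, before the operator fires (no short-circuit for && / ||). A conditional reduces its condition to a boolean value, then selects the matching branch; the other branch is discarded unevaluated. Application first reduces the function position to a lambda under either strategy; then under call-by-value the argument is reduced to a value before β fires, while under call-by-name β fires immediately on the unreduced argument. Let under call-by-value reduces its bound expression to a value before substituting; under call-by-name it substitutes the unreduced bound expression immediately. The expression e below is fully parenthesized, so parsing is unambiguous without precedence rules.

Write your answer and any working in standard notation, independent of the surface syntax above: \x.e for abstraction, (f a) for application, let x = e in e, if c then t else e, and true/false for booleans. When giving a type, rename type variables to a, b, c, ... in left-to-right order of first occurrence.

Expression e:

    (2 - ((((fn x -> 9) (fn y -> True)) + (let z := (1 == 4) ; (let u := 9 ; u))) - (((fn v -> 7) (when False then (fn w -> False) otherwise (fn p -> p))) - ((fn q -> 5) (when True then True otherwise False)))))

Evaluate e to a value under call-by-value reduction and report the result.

Working:
step 0: (2 - ((((\x.9) (\y.true)) + (let z = (1 == 4) in (let u = 9 in u))) - (((\v.7) (if false then (\w.false) else (\p.p))) - ((\q.5) (if true then true else false)))))
step 1: [beta@1.0.0] (2 - ((9 + (let z = (1 == 4) in (let u = 9 in u))) - (((\v.7) (if false then (\w.false) else (\p.p))) - ((\q.5) (if true then true else false)))))
step 2: [delta@1.0.1.0] (2 - ((9 + (let z = false in (let u = 9 in u))) - (((\v.7) (if false then (\w.false) else (\p.p))) - ((\q.5) (if true then true else false)))))
step 3: [let@1.0.1] (2 - ((9 + (let u = 9 in u)) - (((\v.7) (if false then (\w.false) else (\p.p))) - ((\q.5) (if true then true else false)))))
step 4: [let@1.0.1] (2 - ((9 + 9) - (((\v.7) (if false then (\w.false) else (\p.p))) - ((\q.5) (if true then true else false)))))
step 5: [delta@1.0] (2 - (18 - (((\v.7) (if false then (\w.false) else (\p.p))) - ((\q.5) (if true then true else false)))))
step 6: [if@1.1.0.1] (2 - (18 - (((\v.7) (\p.p)) - ((\q.5) (if true then true else false)))))
step 7: [beta@1.1.0] (2 - (18 - (7 - ((\q.5) (if true then true else false)))))
step 8: [if@1.1.1.1] (2 - (18 - (7 - ((\q.5) true))))
step 9: [beta@1.1.1] (2 - (18 - (7 - 5)))
step 10: [delta@1.1] (2 - (18 - 2))
step 11: [delta@1] (2 - 16)
step 12: [delta@root] -14

Answer: -14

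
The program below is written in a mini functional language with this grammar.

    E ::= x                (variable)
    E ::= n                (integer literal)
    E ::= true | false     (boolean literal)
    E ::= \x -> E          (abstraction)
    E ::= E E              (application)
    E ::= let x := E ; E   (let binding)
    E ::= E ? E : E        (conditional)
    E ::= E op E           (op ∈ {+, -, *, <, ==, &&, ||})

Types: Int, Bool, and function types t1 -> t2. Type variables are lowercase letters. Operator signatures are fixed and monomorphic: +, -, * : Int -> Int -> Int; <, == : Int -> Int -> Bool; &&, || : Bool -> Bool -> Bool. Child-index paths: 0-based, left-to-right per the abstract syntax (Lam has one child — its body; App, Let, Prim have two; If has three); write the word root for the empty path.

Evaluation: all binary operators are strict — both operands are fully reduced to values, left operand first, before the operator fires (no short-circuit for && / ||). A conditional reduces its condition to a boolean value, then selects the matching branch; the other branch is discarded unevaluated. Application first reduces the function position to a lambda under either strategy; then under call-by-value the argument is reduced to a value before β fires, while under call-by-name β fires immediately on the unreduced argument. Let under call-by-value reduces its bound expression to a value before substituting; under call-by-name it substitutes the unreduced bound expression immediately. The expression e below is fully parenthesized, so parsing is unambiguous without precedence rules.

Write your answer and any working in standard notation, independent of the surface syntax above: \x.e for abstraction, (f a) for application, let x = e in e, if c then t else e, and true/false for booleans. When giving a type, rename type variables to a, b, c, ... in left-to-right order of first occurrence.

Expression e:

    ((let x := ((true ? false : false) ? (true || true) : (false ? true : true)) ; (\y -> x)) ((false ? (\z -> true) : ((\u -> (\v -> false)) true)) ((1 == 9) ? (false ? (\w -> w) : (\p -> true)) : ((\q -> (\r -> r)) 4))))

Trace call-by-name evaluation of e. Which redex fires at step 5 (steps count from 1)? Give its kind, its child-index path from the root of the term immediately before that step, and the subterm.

Answer: if at root : (if false then true else true)

Trace:
step 0: ((let x = (if (if true then false else false) then (true || true) else (if false then true else true)) in (\y.x)) ((if false then (\z.true) else ((\u.(\v.false)) true)) (if (1 == 9) then (if false then (\w.w) else (\p.true)) else ((\q.(\r.r)) 4))))
step 1: [let@0] ((\y.(if (if true then false else false) then (true || true) else (if false then true else true))) ((if false then (\z.true) else ((\u.(\v.false)) true)) (if (1 == 9) then (if false then (\w.w) else (\p.true)) else ((\q.(\r.r)) 4))))
step 2: [beta@root] (if (if true then false else false) then (true || true) else (if false then true else true))
step 3: [if@0] (if false then (true || true) else (if false then true else true))
step 4: [if@root] (if false then true else true)
step 5: [if@root] true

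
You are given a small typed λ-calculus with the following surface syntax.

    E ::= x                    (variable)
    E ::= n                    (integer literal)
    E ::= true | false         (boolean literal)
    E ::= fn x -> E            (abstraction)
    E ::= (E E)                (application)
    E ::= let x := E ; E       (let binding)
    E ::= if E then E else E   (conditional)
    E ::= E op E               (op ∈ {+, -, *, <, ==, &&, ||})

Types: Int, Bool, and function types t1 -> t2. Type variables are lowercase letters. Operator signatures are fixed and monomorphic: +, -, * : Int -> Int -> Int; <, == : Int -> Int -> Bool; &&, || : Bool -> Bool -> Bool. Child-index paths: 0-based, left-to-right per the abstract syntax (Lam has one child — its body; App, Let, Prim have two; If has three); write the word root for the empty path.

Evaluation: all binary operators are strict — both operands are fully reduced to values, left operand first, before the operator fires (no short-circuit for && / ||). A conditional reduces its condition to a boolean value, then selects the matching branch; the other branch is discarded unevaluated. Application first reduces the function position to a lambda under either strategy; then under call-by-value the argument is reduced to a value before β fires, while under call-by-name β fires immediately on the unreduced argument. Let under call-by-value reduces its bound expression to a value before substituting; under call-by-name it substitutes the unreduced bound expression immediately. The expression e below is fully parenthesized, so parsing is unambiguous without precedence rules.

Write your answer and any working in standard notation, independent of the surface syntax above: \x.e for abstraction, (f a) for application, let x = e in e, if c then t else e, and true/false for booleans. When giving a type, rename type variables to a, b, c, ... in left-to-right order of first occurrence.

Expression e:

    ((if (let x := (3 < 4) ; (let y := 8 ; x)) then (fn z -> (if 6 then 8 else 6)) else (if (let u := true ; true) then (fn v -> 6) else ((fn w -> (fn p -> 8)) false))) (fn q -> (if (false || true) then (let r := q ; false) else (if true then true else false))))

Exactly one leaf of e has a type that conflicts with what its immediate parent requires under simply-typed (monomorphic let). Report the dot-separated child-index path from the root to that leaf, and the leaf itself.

Answer: 0.1.0.0 : 6

Derivation:
  unify Int ~ Int
  unify Int ~ Int
let x : Bool
let y : Int
x : Bool
  unify Bool ~ Bool
  unify Int ~ Bool
  FAIL: mismatch Int ~ Bool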